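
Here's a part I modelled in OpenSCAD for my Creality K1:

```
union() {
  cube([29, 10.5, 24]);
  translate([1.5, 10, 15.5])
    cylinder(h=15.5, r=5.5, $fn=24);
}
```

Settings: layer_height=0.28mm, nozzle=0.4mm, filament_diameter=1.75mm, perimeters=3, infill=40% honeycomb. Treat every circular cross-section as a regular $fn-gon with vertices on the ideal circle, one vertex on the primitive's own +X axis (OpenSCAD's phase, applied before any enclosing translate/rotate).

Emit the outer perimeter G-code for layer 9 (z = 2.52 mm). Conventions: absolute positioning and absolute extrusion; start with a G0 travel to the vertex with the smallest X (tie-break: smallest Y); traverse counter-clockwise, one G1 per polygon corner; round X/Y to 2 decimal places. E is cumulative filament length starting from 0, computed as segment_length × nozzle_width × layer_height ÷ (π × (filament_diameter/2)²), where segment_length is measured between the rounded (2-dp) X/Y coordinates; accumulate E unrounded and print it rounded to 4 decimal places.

G0 X0.00 Y0.00 Z2.52
G1 X29.00 Y0.00 E1.3504
G1 X29.00 Y10.50 E1.8393
G1 X0.00 Y10.50 E3.1896
G1 X0.00 Y0.00 E3.6786

At z = 2.52 mm: the cube (footprint 29×10.5) is included at this height; the cylinder at (1.5, 10) is not intersected at this z (z outside [15.5, 31]); Merging all regions: only the 29×10.5 cube is present, so the union is just that shape — 1 connected region. The outline is a single polygon with 4 vertices. Extrusion per mm of travel: 0.4 × 0.28 / (π × 0.875²) = 0.046564. Accumulating E over each segment gives final E = 3.6786.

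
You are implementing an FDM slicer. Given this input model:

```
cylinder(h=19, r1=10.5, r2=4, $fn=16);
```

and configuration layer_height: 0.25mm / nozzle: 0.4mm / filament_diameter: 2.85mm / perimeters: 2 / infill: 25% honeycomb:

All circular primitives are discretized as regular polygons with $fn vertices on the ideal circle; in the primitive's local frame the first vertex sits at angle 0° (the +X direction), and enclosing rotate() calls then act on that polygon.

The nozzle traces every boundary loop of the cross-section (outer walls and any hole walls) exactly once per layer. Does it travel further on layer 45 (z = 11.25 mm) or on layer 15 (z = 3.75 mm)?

layer 15 (z = 3.75 mm)

Layer 45 (z = 11.25): the cone contributes a regular 16-gon of circumradius 6.651 (interpolated between r1=10.5 and r2=4 at t=0.592) (perimeter = 2·16·6.651·sin(180°/16) = 41.52 mm). So its perimeter = 41.52 mm. Layer 15 (z = 3.75): the cone: at t=0.197 of its height the radius interpolates to r₁+(r₂−r₁)t = 9.217, giving a regular 16-gon of that circumradius (perimeter = 2·16·9.217·sin(180°/16) = 57.54 mm). So its perimeter = 57.54 mm. Layer 15 is larger (57.54 vs 41.52 mm).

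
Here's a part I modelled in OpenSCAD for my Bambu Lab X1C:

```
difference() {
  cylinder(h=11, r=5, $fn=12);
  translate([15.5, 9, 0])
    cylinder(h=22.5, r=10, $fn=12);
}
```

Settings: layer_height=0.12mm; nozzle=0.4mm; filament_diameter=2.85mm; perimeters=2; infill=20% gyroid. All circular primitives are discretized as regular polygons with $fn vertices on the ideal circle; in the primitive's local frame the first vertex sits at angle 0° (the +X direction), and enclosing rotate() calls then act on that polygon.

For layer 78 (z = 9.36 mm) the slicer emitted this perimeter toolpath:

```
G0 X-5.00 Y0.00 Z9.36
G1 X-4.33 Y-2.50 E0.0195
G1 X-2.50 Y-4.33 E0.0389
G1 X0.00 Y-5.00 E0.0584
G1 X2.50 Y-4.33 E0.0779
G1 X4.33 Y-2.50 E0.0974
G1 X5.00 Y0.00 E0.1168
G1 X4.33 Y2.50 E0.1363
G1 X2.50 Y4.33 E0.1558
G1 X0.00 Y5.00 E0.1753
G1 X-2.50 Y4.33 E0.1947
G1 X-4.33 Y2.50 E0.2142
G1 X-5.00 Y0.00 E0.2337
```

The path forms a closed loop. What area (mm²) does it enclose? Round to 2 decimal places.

75.00 mm²

Apply the shoelace formula to the sequence of (X, Y) vertices; enclosed area = 75.00 mm².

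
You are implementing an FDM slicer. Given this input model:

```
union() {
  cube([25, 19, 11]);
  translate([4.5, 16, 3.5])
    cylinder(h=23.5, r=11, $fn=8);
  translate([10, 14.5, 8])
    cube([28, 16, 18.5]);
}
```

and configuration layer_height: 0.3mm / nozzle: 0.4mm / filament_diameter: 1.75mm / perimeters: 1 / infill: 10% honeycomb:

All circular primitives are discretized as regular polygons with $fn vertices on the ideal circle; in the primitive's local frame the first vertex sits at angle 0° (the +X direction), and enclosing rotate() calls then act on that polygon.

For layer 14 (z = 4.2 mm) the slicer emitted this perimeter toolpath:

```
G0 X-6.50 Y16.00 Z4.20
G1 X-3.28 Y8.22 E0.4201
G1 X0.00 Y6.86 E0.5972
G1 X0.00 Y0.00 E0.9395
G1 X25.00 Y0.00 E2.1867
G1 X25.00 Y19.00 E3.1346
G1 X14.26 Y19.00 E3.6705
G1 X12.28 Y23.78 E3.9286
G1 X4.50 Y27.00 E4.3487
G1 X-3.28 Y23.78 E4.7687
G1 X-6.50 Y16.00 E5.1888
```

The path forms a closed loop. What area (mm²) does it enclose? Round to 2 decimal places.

641.80 mm²

Apply the shoelace formula to the sequence of (X, Y) vertices; enclosed area = 641.80 mm².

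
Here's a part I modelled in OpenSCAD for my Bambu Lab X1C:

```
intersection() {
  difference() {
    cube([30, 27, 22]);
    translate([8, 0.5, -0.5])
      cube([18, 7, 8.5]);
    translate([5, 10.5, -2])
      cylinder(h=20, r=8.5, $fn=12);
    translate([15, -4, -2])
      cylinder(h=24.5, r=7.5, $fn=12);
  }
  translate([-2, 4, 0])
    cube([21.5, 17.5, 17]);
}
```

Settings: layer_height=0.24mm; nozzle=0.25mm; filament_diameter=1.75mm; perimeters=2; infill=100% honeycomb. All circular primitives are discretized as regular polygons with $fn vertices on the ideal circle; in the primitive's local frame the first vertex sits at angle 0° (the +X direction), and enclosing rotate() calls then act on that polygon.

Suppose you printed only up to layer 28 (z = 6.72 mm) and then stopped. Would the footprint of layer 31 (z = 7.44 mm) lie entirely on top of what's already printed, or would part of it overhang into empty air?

entirely on top

Compare the two slices. At z = 6.72: the cube (footprint 30×27) is included at this height (area 810.00 mm²); the cube at (8, 0.5) is present — its section is the full 18×7 rectangle (area 126.00 mm²); the r=8.5 cylinder at (5, 10.5) gives a regular 12-gon of circumradius 8.5 (constant along its height) (area = (12/2)·8.500²·sin(360°/12) = 216.75 mm²); the r=7.5 cylinder at (15, -4) contributes a regular 12-gon of circumradius 7.5 (area = (12/2)·7.500²·sin(360°/12) = 168.75 mm²); After the difference (first − rest): starting from the 30×27 cube (810.00 mm²), the 18×7 cube at (8, 0.5) lies wholly inside it (removes its full 126.00 mm² and its 50.00 mm outline becomes a hole wall); the r=8.5 cylinder at (5, 10.5) partially overlaps it — only the 171.67 mm² overlap (of its 216.75 mm²) is removed, clipping the outline; the r=7.5 cylinder at (15, -4) partially overlaps it — only the 6.00 mm² overlap (of its 168.75 mm²) is removed, clipping the outline — area = 506.34 mm²; the cube at (-2, 4) (footprint 21.5×17.5) is included at this height (area 376.25 mm²); Keeping only the common overlap: the 21.5×17.5 cube at (-2, 4) partially overlaps the result so far; clipping to the common part keeps 140.57 mm² — area = 140.57 mm². At z = 7.44: the 30×27 cube contributes its full rectangle (area 810.00 mm²); the 18×7 cube at (8, 0.5) contributes its full rectangle (area 126.00 mm²); the r=8.5 cylinder at (5, 10.5) contributes a regular 12-gon of circumradius 8.5 (area = (12/2)·8.500²·sin(360°/12) = 216.75 mm²); the cylinder at (15, -4): section is a regular 12-gon, circumradius r=7.5 (area = (12/2)·7.500²·sin(360°/12) = 168.75 mm²); Subtracting the remaining from the first: starting from the 30×27 cube (810.00 mm²), the 18×7 cube at (8, 0.5) lies wholly inside it (removes its full 126.00 mm² and its 50.00 mm outline becomes a hole wall); the r=8.5 cylinder at (5, 10.5) partially overlaps it — only the 171.67 mm² overlap (of its 216.75 mm²) is removed, clipping the outline; the r=7.5 cylinder at (15, -4) partially overlaps it — only the 6.00 mm² overlap (of its 168.75 mm²) is removed, clipping the outline — area = 506.34 mm²; the 21.5×17.5 cube at (-2, 4) contributes its full rectangle (area 376.25 mm²); Keeping only the common overlap: the 21.5×17.5 cube at (-2, 4) partially overlaps the result so far; clipping to the common part keeps 140.57 mm² — area = 140.57 mm². Checking containment: the cross-section at z = 7.44 is a subset of the cross-section at z = 6.72.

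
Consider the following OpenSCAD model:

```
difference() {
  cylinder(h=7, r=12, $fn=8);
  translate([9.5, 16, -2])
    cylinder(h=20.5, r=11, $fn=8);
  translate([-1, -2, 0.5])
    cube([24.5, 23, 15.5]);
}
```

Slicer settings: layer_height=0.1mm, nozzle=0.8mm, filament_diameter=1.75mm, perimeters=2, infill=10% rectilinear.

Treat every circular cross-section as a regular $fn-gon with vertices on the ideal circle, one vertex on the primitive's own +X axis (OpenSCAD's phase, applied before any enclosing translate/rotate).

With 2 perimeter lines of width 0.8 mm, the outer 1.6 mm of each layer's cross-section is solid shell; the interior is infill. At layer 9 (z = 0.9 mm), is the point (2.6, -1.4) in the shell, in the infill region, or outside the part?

outside

At z = 0.9 mm: the r=12 cylinder contributes a regular 8-gon of circumradius 12; the r=11 cylinder at (9.5, 16) gives a regular 8-gon of circumradius 11 (constant along its height); the cube at (-1, -2) is present — its section is the full 24.5×23 rectangle; Subtracting the remaining from the first: starting from the r=12 cylinder, the r=11 cylinder at (9.5, 16) partially overlaps it — only the 25.35 mm² overlap (of its 342.24 mm²) is removed, clipping the outline; the 24.5×23 cube at (-1, -2) partially overlaps it — only the 113.44 mm² overlap (of its 563.50 mm²) is removed, clipping the outline — 1 connected region. Overall, the cross-section is a single solid region. The nearest boundary edge runs (-1.00, -2.00)→(11.17, -2.00); distance from the point to it = 0.60 mm. The point is not inside any of the regions above, so it lies outside the cross-section (0.60 mm from the nearest boundary).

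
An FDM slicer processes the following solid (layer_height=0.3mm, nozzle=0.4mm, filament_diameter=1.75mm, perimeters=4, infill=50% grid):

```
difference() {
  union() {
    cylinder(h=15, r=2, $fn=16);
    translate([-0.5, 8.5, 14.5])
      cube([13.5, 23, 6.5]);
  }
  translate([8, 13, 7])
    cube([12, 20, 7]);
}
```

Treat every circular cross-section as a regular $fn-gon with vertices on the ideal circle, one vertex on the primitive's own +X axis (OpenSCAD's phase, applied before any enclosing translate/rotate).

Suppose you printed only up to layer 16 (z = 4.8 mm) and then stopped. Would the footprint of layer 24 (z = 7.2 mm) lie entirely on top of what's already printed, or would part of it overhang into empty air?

entirely on top

Compare the two slices. At z = 4.8: the r=2 cylinder contributes a regular 16-gon of circumradius 2 (area = (16/2)·2.000²·sin(360°/16) = 12.25 mm²); the cube at (-0.5, 8.5) is absent (z outside [14.5, 21]); Merging all regions: only the r=2 cylinder is present, so the union is just that shape — area = 12.25 mm²; the cube at (8, 13) is not intersected at this z (z outside [7, 14]); After the difference (first − rest): none of the subtracted shapes is present at this height, so that combined region is unchanged — area = 12.25 mm². At z = 7.2: the cylinder: section is a regular 16-gon, circumradius r=2 (area = (16/2)·2.000²·sin(360°/16) = 12.25 mm²); the cube at (-0.5, 8.5) is absent (z outside [14.5, 21]); Taking the union: only the r=2 cylinder is present, so the union is just that shape — area = 12.25 mm²; the 12×20 cube at (8, 13) contributes its full rectangle (area 240.00 mm²); After the difference (first − rest): starting from the result so far (12.25 mm²), the 12×20 cube at (8, 13) misses the remaining region (no effect) — area = 12.25 mm². Checking containment: the cross-section at z = 7.2 is a subset of the cross-section at z = 4.8.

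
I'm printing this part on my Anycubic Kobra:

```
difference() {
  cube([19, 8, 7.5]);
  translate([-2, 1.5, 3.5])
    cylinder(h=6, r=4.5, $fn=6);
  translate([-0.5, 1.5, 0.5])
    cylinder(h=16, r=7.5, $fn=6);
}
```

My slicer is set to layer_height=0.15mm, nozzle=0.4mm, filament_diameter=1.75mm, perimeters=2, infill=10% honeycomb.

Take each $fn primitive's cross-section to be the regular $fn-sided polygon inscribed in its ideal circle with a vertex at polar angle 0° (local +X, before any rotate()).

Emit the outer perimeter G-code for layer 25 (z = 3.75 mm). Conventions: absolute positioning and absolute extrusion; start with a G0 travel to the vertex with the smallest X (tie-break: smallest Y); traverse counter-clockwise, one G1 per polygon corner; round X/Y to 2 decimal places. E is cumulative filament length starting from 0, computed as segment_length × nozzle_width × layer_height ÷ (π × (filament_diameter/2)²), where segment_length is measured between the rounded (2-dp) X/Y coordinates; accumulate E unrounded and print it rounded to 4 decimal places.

At z = 3.75 mm: the 19×8 cube contributes its full rectangle; the r=4.5 cylinder at (-2, 1.5) contributes a regular 6-gon of circumradius 4.5; the r=7.5 cylinder at (-0.5, 1.5) gives a regular 6-gon of circumradius 7.5 (constant along its height); Taking the first minus the rest: starting from the 19×8 cube, the r=4.5 cylinder at (-2, 1.5) partially overlaps it — only the 8.46 mm² overlap (of its 52.61 mm²) is removed, clipping the outline; the r=7.5 cylinder at (-0.5, 1.5) partially overlaps it — only the 34.68 mm² overlap (of its 146.14 mm²) is removed, clipping the outline — 1 connected region. The outline is a single polygon with 6 vertices. Extrusion per mm of travel: 0.4 × 0.15 / (π × 0.875²) = 0.024945. Accumulating E over each segment gives final E = 1.3061.

G0 X0.00 Y8.00 Z3.75
G1 X3.25 Y8.00 E0.0811
G1 X7.00 Y1.50 E0.2683
G1 X6.13 Y0.00 E0.3115
G1 X19.00 Y0.00 E0.6326
G1 X19.00 Y8.00 E0.8321
G1 X0.00 Y8.00 E1.3061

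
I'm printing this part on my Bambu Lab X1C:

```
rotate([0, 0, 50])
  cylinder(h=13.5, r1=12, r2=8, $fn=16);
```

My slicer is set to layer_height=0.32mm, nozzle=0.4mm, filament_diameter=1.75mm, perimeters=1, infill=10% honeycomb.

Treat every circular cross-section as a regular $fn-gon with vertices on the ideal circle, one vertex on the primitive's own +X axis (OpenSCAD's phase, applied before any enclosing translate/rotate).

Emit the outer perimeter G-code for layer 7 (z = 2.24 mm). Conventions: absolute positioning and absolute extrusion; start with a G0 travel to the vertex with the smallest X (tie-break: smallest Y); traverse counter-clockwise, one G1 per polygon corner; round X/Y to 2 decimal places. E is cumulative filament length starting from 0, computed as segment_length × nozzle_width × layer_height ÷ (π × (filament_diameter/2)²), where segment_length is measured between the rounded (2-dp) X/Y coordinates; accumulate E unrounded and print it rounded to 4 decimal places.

At z = 2.24 mm: the cone (r1=12→r2=8) has section circumradius 11.336 here — a regular 16-gon; (whole slice rotated 50° about Z — lengths, areas and connectivity unchanged). The outline is a single polygon with 16 vertices. Extrusion per mm of travel: 0.4 × 0.32 / (π × 0.875²) = 0.053216. Accumulating E over each segment gives final E = 3.7659.

G0 X-11.29 Y-0.99 Z2.24
G1 X-10.06 Y-5.23 E0.2349
G1 X-7.29 Y-8.68 E0.4704
G1 X-3.41 Y-10.81 E0.7059
G1 X0.99 Y-11.29 E0.9415
G1 X5.23 Y-10.06 E1.1764
G1 X8.68 Y-7.29 E1.4119
G1 X10.81 Y-3.41 E1.6474
G1 X11.29 Y0.99 E1.8830
G1 X10.06 Y5.23 E2.1179
G1 X7.29 Y8.68 E2.3533
G1 X3.41 Y10.81 E2.5889
G1 X-0.99 Y11.29 E2.8244
G1 X-5.23 Y10.06 E3.0594
G1 X-8.68 Y7.29 E3.2948
G1 X-10.81 Y3.41 E3.5304
G1 X-11.29 Y-0.99 E3.7659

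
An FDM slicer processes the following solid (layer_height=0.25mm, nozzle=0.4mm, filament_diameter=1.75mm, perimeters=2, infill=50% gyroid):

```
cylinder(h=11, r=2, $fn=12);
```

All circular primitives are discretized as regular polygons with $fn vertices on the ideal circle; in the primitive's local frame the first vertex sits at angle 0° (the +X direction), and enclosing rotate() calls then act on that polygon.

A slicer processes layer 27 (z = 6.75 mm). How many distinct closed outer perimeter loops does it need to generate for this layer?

At z = 6.75 mm: the r=2 cylinder contributes a regular 12-gon of circumradius 2. The result has 1 disconnected region.

1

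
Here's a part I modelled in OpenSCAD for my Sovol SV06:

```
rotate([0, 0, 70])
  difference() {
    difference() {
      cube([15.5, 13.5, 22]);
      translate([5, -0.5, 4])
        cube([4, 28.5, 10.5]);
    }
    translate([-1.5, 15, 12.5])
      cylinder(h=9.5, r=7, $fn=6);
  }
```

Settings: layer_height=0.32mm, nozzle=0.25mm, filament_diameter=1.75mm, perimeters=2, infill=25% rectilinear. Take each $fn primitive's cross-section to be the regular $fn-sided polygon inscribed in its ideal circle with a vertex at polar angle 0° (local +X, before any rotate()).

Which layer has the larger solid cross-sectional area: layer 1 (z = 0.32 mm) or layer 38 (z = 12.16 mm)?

Layer 1 (z = 0.32): the cube is present — its section is the full 15.5×13.5 rectangle (area 209.25 mm²); the cube at (5, -0.5) is absent (z outside [4, 14.5]); Subtracting the remaining from the first: none of the subtracted shapes is present at this height, so the 15.5×13.5 cube is unchanged — area = 209.25 mm²; the cylinder at (-1.5, 15) is absent (z outside [12.5, 22]); Taking the first minus the rest: none of the subtracted shapes is present at this height, so that combined region is unchanged — area = 209.25 mm²; (rotated 70° about Z; rotation is an isometry so areas/perimeters/island counts are preserved). So its area = 209.25 mm². Layer 38 (z = 12.16): the cube (footprint 15.5×13.5) is included at this height (area 209.25 mm²); the cube at (5, -0.5) (footprint 4×28.5) is included at this height (area 114.00 mm²); Subtracting the remaining from the first: starting from the 15.5×13.5 cube (209.25 mm²), the 4×28.5 cube at (5, -0.5) partially overlaps it — only the 54.00 mm² overlap (of its 114.00 mm²) is removed, clipping the outline — area = 155.25 mm²; the cylinder at (-1.5, 15) is not intersected at this z (z outside [12.5, 22]); Taking the first minus the rest: none of the subtracted shapes is present at this height, so that combined region is unchanged — area = 155.25 mm²; (rotated 70° about Z; rotation is an isometry so areas/perimeters/island counts are preserved). So its area = 155.25 mm². Layer 1 is larger (209.25 vs 155.25 mm²).

layer 1 (z = 0.32 mm)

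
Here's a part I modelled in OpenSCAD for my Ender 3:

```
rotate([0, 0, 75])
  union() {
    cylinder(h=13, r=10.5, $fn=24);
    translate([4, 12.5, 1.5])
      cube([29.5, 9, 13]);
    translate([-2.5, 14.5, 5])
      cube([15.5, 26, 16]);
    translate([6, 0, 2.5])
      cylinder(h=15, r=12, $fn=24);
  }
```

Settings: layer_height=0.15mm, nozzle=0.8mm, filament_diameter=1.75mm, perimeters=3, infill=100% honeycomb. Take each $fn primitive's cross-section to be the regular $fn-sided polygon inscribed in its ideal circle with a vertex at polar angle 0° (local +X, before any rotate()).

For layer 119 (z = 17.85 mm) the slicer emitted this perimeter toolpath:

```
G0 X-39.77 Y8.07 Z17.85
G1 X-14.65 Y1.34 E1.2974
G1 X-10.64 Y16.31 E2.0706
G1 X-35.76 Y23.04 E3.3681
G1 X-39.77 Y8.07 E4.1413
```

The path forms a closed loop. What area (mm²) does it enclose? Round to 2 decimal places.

403.03 mm²

Apply the shoelace formula to the sequence of (X, Y) vertices; enclosed area = 403.03 mm².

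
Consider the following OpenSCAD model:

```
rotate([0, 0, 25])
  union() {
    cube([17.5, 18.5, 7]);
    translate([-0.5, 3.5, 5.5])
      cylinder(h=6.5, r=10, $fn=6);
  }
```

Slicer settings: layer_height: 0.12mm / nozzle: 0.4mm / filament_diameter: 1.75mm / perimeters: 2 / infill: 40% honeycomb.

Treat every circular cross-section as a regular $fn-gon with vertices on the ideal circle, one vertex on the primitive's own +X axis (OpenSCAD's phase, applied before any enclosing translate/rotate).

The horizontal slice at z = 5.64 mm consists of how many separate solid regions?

At z = 5.64 mm: the cube is present — its section is the full 17.5×18.5 rectangle; the r=10 cylinder at (-0.5, 3.5) gives a regular 6-gon of circumradius 10 (constant along its height); Merging all regions: the regions partially overlap (shared area 90.34 mm²), so overlapping operands fuse into one piece — 1 connected region; (whole slice rotated 25° about Z — lengths, areas and connectivity unchanged). The result has 1 disconnected region.

1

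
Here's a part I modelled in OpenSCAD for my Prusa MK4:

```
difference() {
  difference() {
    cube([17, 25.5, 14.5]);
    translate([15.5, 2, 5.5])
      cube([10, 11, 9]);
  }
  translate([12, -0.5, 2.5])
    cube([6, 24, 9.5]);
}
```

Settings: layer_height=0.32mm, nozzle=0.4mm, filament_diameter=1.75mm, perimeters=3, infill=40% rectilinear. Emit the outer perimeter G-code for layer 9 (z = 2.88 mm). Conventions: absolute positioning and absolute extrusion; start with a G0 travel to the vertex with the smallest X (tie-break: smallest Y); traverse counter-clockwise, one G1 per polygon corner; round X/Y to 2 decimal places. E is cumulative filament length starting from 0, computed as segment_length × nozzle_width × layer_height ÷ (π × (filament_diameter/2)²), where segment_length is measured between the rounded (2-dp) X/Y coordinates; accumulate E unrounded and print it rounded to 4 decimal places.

At z = 2.88 mm: the cube (footprint 17×25.5) is included at this height; the cube at (15.5, 2) is absent (z outside [5.5, 14.5]); Taking the first minus the rest: none of the subtracted shapes is present at this height, so the 17×25.5 cube is unchanged — 1 connected region; the cube at (12, -0.5) is present — its section is the full 6×24 rectangle; After the difference (first − rest): starting from that combined region, the 6×24 cube at (12, -0.5) partially overlaps it — only the 117.50 mm² overlap (of its 144.00 mm²) is removed, clipping the outline — 1 connected region. The outline is a single polygon with 6 vertices. Extrusion per mm of travel: 0.4 × 0.32 / (π × 0.875²) = 0.053216. Accumulating E over each segment gives final E = 4.5234.

G0 X0.00 Y0.00 Z2.88
G1 X12.00 Y0.00 E0.6386
G1 X12.00 Y23.50 E1.8892
G1 X17.00 Y23.50 E2.1553
G1 X17.00 Y25.50 E2.2617
G1 X0.00 Y25.50 E3.1664
G1 X0.00 Y0.00 E4.5234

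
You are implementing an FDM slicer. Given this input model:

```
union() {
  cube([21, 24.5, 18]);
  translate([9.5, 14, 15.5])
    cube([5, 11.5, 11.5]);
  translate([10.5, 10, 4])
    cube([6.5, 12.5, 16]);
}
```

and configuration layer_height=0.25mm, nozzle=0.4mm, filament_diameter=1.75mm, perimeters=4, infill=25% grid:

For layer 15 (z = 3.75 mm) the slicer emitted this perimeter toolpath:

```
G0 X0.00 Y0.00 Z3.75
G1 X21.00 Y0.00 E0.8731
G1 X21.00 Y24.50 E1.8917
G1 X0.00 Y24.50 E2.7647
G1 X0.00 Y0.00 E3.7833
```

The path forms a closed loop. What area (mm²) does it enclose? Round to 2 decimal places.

Apply the shoelace formula to the sequence of (X, Y) vertices; enclosed area = 514.50 mm².

514.50 mm²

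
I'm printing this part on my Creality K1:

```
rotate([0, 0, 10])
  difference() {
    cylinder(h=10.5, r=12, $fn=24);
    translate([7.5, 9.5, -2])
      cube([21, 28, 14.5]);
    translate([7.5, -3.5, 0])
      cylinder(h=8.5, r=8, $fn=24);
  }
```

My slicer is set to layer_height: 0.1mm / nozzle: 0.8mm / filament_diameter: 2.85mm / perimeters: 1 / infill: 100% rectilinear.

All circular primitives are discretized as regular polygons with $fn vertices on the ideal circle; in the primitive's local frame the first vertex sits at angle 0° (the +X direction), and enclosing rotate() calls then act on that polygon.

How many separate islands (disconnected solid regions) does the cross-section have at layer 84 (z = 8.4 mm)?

1

At z = 8.4 mm: the r=12 cylinder gives a regular 24-gon of circumradius 12 (constant along its height); the cube at (7.5, 9.5) is present — its section is the full 21×28 rectangle; the r=8 cylinder at (7.5, -3.5) contributes a regular 24-gon of circumradius 8; Subtracting the remaining from the first: starting from the r=12 cylinder, the 21×28 cube at (7.5, 9.5) misses the remaining region (no effect); the r=8 cylinder at (7.5, -3.5) partially overlaps it — only the 142.35 mm² overlap (of its 198.77 mm²) is removed, clipping the outline — 1 connected region; (whole slice rotated 10° about Z — lengths, areas and connectivity unchanged). Overall, the cross-section is a single solid region. Island count = 1.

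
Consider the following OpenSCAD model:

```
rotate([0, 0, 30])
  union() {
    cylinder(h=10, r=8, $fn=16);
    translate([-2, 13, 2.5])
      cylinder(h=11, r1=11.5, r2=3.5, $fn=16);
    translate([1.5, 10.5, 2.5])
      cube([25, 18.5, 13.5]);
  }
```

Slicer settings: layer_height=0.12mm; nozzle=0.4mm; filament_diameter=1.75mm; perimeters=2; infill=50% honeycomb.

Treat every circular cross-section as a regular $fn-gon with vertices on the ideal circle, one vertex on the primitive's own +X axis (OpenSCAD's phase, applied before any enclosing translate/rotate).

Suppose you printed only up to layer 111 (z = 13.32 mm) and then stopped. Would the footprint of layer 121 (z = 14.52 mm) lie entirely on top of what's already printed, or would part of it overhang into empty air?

entirely on top

Compare the two slices. At z = 13.32: the cylinder is absent (z outside [0, 10]); the cone at (-2, 13) (r1=11.5→r2=3.5) has section circumradius 3.631 here — a regular 16-gon (area = (16/2)·3.631²·sin(360°/16) = 40.36 mm²); the cube at (1.5, 10.5) (footprint 25×18.5) is included at this height (area 462.50 mm²); Combining (union): the regions partially overlap — summed areas 502.86 mm² minus the doubly-counted overlap 0.09 mm² gives 502.77 mm² — area = 502.77 mm²; (whole slice rotated 30° about Z — lengths, areas and connectivity unchanged). At z = 14.52: the cylinder is not intersected at this z (z outside [0, 10]); the cone at (-2, 13) is not intersected at this z (z outside [2.5, 13.5]); the 25×18.5 cube at (1.5, 10.5) contributes its full rectangle (area 462.50 mm²); Combining (union): only the 25×18.5 cube at (1.5, 10.5) is present, so the union is just that shape — area = 462.50 mm²; (whole slice rotated 30° about Z — lengths, areas and connectivity unchanged). Checking containment: the cross-section at z = 14.52 is a subset of the cross-section at z = 13.32.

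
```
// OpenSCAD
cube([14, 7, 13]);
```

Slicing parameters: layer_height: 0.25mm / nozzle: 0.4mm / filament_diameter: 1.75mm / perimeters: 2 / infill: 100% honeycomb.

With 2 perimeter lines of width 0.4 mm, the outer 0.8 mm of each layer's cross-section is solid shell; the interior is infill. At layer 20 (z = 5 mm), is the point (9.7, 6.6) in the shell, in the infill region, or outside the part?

At z = 5 mm: the cube (footprint 14×7) is included at this height. Overall, the cross-section is a single solid region. The nearest boundary edge runs (14.00, 7.00)→(0.00, 7.00); distance from the point to it = 0.40 mm. The point is inside the cross-section, 0.40 mm from the nearest boundary — within the 0.8 mm shell band (2 × 0.4).

shell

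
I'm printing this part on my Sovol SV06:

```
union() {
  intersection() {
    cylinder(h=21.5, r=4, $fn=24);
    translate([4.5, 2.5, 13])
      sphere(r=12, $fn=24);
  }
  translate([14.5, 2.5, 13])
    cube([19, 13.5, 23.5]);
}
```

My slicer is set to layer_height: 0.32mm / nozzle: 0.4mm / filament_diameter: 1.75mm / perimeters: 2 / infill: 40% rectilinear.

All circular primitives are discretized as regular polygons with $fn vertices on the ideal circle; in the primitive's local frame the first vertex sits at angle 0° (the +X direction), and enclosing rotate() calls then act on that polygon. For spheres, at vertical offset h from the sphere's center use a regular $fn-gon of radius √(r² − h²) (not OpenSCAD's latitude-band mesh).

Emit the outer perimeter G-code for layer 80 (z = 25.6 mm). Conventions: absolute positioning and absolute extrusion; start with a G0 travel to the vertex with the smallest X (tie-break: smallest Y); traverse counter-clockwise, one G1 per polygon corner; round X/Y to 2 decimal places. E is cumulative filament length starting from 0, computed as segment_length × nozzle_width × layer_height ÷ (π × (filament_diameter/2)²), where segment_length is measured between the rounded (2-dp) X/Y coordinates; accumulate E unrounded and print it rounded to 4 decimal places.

G0 X14.50 Y2.50 Z25.60
G1 X33.50 Y2.50 E1.0111
G1 X33.50 Y16.00 E1.7295
G1 X14.50 Y16.00 E2.7406
G1 X14.50 Y2.50 E3.4591

At z = 25.6 mm: the cylinder is absent (z outside [0, 21.5]); the sphere at (4.5, 2.5) does not reach this height (|z−center|=12.600 > r=12); Keeping only the common overlap: at least one operand is absent at this height, so nothing remains; the cube at (14.5, 2.5) is present — its section is the full 19×13.5 rectangle; Merging all regions: only the 19×13.5 cube at (14.5, 2.5) is present, so the union is just that shape — 1 connected region. The outline is a single polygon with 4 vertices. Extrusion per mm of travel: 0.4 × 0.32 / (π × 0.875²) = 0.053216. Accumulating E over each segment gives final E = 3.4591.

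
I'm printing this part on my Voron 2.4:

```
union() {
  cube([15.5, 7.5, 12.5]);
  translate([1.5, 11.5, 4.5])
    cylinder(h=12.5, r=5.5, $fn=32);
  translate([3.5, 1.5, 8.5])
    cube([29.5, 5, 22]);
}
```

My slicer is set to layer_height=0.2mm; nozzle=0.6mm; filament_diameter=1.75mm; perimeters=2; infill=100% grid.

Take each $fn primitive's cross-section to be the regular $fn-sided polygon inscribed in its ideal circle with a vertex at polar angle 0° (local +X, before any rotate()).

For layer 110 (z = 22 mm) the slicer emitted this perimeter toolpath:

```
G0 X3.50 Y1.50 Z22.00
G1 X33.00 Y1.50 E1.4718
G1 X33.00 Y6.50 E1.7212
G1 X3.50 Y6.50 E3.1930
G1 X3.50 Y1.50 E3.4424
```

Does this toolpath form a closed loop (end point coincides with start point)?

yes

Start point (G0): (3.50, 1.50). End point (last G1): the path returns to the start — closed.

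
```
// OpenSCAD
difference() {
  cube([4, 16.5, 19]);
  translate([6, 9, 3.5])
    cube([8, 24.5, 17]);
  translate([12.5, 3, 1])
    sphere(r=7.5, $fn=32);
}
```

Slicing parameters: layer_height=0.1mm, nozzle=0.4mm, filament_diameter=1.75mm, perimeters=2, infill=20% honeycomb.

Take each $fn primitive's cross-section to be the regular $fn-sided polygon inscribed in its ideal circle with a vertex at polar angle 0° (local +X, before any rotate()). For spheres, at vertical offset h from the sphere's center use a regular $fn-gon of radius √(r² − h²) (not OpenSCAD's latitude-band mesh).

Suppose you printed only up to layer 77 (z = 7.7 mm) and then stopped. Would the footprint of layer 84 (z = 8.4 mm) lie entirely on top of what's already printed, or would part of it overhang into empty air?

Compare the two slices. At z = 7.7: the 4×16.5 cube contributes its full rectangle (area 66.00 mm²); the cube at (6, 9) (footprint 8×24.5) is included at this height (area 196.00 mm²); the r=7.5 sphere at (12.5, 3) slices to a regular 32-gon of circumradius 3.370 (√(r²−h²) with h=6.7 from center) (area = (32/2)·3.370²·sin(360°/32) = 35.46 mm²); Subtracting the remaining from the first: starting from the 4×16.5 cube (66.00 mm²), the 8×24.5 cube at (6, 9) misses the remaining region (no effect); the r=7.5 sphere at (12.5, 3) misses the remaining region (no effect) — area = 66.00 mm². At z = 8.4: the cube is present — its section is the full 4×16.5 rectangle (area 66.00 mm²); the 8×24.5 cube at (6, 9) contributes its full rectangle (area 196.00 mm²); the sphere at (12.5, 3): section is a regular 32-gon, circumradius = √(r²−h²) = √(7.5²−7.4²) = 1.221 (area = (32/2)·1.221²·sin(360°/32) = 4.65 mm²); After the difference (first − rest): starting from the 4×16.5 cube (66.00 mm²), the 8×24.5 cube at (6, 9) misses the remaining region (no effect); the r=7.5 sphere at (12.5, 3) misses the remaining region (no effect) — area = 66.00 mm². Checking containment: the cross-section at z = 8.4 is a subset of the cross-section at z = 7.7.

entirely on top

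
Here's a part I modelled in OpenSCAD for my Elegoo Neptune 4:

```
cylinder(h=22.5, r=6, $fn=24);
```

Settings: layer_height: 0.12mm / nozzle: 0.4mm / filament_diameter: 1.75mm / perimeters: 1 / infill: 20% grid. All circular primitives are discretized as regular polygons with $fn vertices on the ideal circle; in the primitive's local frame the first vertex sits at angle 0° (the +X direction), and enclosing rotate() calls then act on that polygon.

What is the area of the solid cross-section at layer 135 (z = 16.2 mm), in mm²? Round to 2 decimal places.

111.81 mm²

At z = 16.2 mm: the r=6 cylinder gives a regular 24-gon of circumradius 6 (constant along its height) (area = (24/2)·6.000²·sin(360°/24) = 111.81 mm²). Overall, the cross-section is a single solid region. Net area = 111.81 mm².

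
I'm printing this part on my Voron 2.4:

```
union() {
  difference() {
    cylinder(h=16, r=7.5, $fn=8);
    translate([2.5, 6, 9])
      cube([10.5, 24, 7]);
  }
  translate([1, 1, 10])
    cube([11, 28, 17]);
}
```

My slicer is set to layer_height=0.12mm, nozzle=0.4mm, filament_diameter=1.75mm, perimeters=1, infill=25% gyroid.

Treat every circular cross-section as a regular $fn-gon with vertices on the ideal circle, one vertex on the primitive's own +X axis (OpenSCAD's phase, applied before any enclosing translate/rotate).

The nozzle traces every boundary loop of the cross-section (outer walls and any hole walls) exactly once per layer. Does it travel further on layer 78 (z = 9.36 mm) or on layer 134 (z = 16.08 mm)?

layer 134 (z = 16.08 mm)

Layer 78 (z = 9.36): the cylinder: section is a regular 8-gon, circumradius r=7.5 (perimeter = 2·8·7.500·sin(180°/8) = 45.92 mm); the cube at (2.5, 6) (footprint 10.5×24) is included at this height (perimeter 69.00 mm); Subtracting the remaining from the first: starting from the r=7.5 cylinder, the 10.5×24 cube at (2.5, 6) partially overlaps it — only the 0.26 mm² overlap (of its 252.00 mm²) is removed, clipping the outline — boundary = 46.29 mm; the cube at (1, 1) is absent (z outside [10, 27]); Combining (union): only that combined region is present, so the union is just that shape — boundary = 46.29 mm. So its perimeter = 46.29 mm. Layer 134 (z = 16.08): the cylinder is absent (z outside [0, 16]); the cube at (2.5, 6) is absent (z outside [9, 16]); After the difference (first − rest): the first operand is absent here, so nothing remains; the cube at (1, 1) (footprint 11×28) is included at this height (perimeter 78.00 mm); Merging all regions: only the 11×28 cube at (1, 1) is present, so the union is just that shape — boundary = 78.00 mm. So its perimeter = 78.00 mm. Layer 134 is larger (78.00 vs 46.29 mm).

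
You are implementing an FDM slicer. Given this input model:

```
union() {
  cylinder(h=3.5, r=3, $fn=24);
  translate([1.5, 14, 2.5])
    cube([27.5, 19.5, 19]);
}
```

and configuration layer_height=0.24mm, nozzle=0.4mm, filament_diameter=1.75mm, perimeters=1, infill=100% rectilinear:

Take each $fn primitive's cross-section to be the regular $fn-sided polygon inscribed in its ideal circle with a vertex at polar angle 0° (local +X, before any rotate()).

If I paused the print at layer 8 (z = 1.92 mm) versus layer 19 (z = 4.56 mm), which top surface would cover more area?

layer 19 (z = 4.56 mm)

Layer 8 (z = 1.92): the r=3 cylinder contributes a regular 24-gon of circumradius 3 (area = (24/2)·3.000²·sin(360°/24) = 27.95 mm²); the cube at (1.5, 14) is not intersected at this z (z outside [2.5, 21.5]); Taking the union: only the r=3 cylinder is present, so the union is just that shape — area = 27.95 mm². So its area = 27.95 mm². Layer 19 (z = 4.56): the cylinder does not reach this height (z outside [0, 3.5]); the 27.5×19.5 cube at (1.5, 14) contributes its full rectangle (area 536.25 mm²); Combining (union): only the 27.5×19.5 cube at (1.5, 14) is present, so the union is just that shape — area = 536.25 mm². So its area = 536.25 mm². Layer 19 is larger (536.25 vs 27.95 mm²).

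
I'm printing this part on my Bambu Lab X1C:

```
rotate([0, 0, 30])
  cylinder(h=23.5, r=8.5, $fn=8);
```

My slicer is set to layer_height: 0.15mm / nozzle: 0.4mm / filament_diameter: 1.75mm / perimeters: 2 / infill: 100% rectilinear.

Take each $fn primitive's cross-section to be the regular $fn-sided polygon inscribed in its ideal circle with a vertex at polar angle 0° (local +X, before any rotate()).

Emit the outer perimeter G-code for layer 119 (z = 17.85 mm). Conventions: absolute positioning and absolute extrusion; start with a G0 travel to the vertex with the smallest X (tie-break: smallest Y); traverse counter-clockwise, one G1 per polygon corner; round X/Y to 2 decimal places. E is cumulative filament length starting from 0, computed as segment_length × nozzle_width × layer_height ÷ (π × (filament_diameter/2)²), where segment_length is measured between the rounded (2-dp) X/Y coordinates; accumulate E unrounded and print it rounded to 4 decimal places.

G0 X-8.21 Y2.20 Z17.85
G1 X-7.36 Y-4.25 E0.1623
G1 X-2.20 Y-8.21 E0.3245
G1 X4.25 Y-7.36 E0.4868
G1 X8.21 Y-2.20 E0.6491
G1 X7.36 Y4.25 E0.8114
G1 X2.20 Y8.21 E0.9736
G1 X-4.25 Y7.36 E1.1359
G1 X-8.21 Y2.20 E1.2982

At z = 17.85 mm: the cylinder: section is a regular 8-gon, circumradius r=8.5; (whole slice rotated 30° about Z — lengths, areas and connectivity unchanged). The outline is a single polygon with 8 vertices. Extrusion per mm of travel: 0.4 × 0.15 / (π × 0.875²) = 0.024945. Accumulating E over each segment gives final E = 1.2982.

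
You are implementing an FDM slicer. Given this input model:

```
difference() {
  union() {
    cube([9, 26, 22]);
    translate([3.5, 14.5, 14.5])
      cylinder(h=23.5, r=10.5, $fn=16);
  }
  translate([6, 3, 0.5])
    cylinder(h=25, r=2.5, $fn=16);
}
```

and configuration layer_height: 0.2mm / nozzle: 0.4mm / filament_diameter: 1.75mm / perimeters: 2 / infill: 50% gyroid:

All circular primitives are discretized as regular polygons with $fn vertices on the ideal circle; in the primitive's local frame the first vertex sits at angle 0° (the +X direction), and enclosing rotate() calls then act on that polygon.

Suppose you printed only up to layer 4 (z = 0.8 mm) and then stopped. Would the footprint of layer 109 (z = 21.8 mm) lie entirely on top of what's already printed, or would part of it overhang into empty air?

part overhangs

Compare the two slices. At z = 0.8: the cube (footprint 9×26) is included at this height (area 234.00 mm²); the cylinder at (3.5, 14.5) does not reach this height (z outside [14.5, 38]); Combining (union): only the 9×26 cube is present, so the union is just that shape — area = 234.00 mm²; the cylinder at (6, 3): section is a regular 16-gon, circumradius r=2.5 (area = (16/2)·2.500²·sin(360°/16) = 19.13 mm²); After the difference (first − rest): starting from the result so far (234.00 mm²), the r=2.5 cylinder at (6, 3) lies wholly inside it (removes its full 19.13 mm² and its 15.61 mm outline becomes a hole wall) — area = 214.87 mm². At z = 21.8: the 9×26 cube contributes its full rectangle (area 234.00 mm²); the cylinder at (3.5, 14.5): section is a regular 16-gon, circumradius r=10.5 (area = (16/2)·10.500²·sin(360°/16) = 337.53 mm²); Merging all regions: the regions partially overlap — summed areas 571.53 mm² minus the doubly-counted overlap 179.52 mm² gives 392.01 mm² — area = 392.01 mm²; the r=2.5 cylinder at (6, 3) gives a regular 16-gon of circumradius 2.5 (constant along its height) (area = (16/2)·2.500²·sin(360°/16) = 19.13 mm²); Subtracting the remaining from the first: starting from that combined region (392.01 mm²), the r=2.5 cylinder at (6, 3) lies wholly inside it (removes its full 19.13 mm² and its 15.61 mm outline becomes a hole wall) — area = 372.88 mm². Checking containment: at z = 21.8 the cross-section extends beyond the z = 0.8 cross-section by about 158.01 mm².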